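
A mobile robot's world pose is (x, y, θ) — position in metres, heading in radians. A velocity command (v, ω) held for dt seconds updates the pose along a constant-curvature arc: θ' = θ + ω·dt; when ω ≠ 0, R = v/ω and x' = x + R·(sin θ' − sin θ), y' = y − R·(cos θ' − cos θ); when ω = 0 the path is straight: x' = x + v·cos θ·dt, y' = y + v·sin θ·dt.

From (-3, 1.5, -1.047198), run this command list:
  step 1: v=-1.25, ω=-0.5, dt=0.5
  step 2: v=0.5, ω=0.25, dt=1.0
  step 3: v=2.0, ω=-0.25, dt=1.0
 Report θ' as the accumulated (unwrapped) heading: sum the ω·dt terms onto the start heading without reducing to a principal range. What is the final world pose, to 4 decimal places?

(-2.2742, -0.2235, -1.2972)

step 1: θ'=-1.2972 (R=2.5000) → pose (-3.2419, 2.0745, -1.2972)
step 2: θ'=-1.0472 (R=2.0000) → pose (-3.0484, 1.6149, -1.0472)
step 3: θ'=-1.2972 (R=-8.0000) → pose (-2.2742, -0.2235, -1.2972)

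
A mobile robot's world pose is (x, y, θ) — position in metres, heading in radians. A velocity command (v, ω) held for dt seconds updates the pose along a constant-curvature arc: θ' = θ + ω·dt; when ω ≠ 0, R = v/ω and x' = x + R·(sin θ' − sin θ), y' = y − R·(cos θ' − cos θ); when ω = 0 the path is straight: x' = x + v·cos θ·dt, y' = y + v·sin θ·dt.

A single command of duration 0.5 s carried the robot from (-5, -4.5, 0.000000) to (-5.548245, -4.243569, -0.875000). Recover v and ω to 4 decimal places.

Δθ = -0.875000 − 0.000000 = -0.875000
ω = Δθ/dt = -0.875000/0.5 = -1.7500
R = Δx/(sin θ' − sin θ) = 0.7143
v = R·ω = 0.7143·-1.7500 = -1.2500

v = -1.2500, ω = -1.7500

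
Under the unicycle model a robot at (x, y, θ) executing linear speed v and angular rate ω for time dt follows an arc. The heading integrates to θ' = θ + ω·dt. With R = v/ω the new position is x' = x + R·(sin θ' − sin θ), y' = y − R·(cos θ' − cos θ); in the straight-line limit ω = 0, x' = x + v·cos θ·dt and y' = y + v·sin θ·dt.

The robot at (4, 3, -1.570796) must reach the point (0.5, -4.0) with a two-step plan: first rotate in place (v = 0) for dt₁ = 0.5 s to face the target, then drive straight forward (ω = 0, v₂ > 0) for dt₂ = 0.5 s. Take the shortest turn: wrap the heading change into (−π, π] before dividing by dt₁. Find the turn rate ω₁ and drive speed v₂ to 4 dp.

ω₁ = -0.9273, v₂ = 15.6525

heading to target = atan2(-4−3, 0.5−4) = -2.0344
Δθ = wrap(-2.0344 − -1.5708) = -0.4636; ω₁ = Δθ/dt₁ = -0.9273
distance = √((0.5−4)² + (-4−3)²) = 7.8262; v₂ = distance/dt₂ = 15.6525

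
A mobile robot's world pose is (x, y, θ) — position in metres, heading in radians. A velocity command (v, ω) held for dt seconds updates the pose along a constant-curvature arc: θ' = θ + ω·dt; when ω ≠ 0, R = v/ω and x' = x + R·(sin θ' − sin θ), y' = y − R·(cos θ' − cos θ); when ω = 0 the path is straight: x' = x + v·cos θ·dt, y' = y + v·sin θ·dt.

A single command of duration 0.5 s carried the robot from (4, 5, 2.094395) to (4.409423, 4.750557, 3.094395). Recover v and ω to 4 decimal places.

Δθ = 3.094395 − 2.094395 = 1.000000
ω = Δθ/dt = 1.000000/0.5 = 2.0000
R = Δx/(sin θ' − sin θ) = -0.5000
v = R·ω = -0.5000·2.0000 = -1.0000

v = -1.0000, ω = 2.0000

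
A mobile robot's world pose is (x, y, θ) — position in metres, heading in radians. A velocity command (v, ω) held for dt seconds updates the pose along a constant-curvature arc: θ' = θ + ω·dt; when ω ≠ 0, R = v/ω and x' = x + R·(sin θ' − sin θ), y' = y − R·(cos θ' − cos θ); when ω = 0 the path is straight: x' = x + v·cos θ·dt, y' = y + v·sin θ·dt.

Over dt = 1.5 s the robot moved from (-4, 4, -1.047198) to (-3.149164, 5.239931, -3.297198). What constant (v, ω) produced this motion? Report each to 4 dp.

Δθ = -3.297198 − -1.047198 = -2.250000
ω = Δθ/dt = -2.250000/1.5 = -1.5000
R = −Δy/(cos θ' − cos θ) = 0.8333
v = R·ω = 0.8333·-1.5000 = -1.2500

v = -1.2500, ω = -1.5000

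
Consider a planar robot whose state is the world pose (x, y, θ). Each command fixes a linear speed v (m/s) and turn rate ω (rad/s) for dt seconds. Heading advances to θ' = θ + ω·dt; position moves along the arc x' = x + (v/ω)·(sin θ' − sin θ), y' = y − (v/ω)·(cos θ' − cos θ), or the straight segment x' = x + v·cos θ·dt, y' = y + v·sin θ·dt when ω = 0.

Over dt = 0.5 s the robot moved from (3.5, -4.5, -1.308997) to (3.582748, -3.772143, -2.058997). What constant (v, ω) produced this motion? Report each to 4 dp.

Δθ = -2.058997 − -1.308997 = -0.750000
ω = Δθ/dt = -0.750000/0.5 = -1.5000
R = −Δy/(cos θ' − cos θ) = 1.0000
v = R·ω = 1.0000·-1.5000 = -1.5000

v = -1.5000, ω = -1.5000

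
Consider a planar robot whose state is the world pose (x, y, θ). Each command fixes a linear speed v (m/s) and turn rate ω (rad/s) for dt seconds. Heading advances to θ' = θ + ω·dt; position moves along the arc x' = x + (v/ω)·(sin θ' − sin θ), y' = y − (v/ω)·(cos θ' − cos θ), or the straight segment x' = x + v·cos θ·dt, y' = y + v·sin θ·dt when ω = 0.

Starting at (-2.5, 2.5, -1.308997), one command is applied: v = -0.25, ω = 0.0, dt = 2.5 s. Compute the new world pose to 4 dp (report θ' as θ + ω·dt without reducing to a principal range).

(-2.6618, 3.1037, -1.3090)

θ' = -1.3090 + 0.0·2.5 = -1.3090
ω = 0 → straight: x' = -2.5 + -0.25·cos(-1.3090)·2.5 = -2.6618
y' = 2.5 + -0.25·sin(-1.3090)·2.5 = 3.1037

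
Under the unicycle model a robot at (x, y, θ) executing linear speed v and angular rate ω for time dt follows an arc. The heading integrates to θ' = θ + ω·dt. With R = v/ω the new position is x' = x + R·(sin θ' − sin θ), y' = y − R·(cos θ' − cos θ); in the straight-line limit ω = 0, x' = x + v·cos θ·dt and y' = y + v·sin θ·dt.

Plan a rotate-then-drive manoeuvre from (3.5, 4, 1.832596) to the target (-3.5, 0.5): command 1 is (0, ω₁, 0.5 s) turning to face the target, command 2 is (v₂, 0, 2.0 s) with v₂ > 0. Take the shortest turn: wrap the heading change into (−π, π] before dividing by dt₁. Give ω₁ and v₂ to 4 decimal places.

ω₁ = 3.5453, v₂ = 3.9131

heading to target = atan2(0.5−4, -3.5−3.5) = -2.6779
Δθ = wrap(-2.6779 − 1.8326) = 1.7726; ω₁ = Δθ/dt₁ = 3.5453
distance = √((-3.5−3.5)² + (0.5−4)²) = 7.8262; v₂ = distance/dt₂ = 3.9131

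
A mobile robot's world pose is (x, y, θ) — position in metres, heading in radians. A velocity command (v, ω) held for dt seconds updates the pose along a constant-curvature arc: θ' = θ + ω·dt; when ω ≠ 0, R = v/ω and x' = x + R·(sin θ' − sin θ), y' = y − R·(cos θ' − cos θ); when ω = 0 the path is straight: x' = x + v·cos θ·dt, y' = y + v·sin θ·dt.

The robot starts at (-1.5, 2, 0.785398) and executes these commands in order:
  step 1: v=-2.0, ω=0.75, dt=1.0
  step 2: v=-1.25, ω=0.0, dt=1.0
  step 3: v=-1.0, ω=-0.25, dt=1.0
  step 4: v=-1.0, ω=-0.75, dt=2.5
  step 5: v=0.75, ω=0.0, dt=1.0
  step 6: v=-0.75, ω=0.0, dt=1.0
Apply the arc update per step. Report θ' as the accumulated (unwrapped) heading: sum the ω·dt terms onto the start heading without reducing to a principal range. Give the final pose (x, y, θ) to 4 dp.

(-4.5037, -2.7579, -0.5896)

step 1: θ'=1.5354 (R=-2.6667) → pose (-2.2794, 0.2088, 1.5354)
step 2: θ'=1.5354 (straight) → pose (-2.3236, -1.0405, 1.5354)
step 3: θ'=1.2854 (R=4.0000) → pose (-2.4829, -2.0251, 1.2854)
step 4: θ'=-0.5896 (R=1.3333) → pose (-4.5037, -2.7579, -0.5896)
step 5: θ'=-0.5896 (straight) → pose (-3.8803, -3.1749, -0.5896)
step 6: θ'=-0.5896 (straight) → pose (-4.5037, -2.7579, -0.5896)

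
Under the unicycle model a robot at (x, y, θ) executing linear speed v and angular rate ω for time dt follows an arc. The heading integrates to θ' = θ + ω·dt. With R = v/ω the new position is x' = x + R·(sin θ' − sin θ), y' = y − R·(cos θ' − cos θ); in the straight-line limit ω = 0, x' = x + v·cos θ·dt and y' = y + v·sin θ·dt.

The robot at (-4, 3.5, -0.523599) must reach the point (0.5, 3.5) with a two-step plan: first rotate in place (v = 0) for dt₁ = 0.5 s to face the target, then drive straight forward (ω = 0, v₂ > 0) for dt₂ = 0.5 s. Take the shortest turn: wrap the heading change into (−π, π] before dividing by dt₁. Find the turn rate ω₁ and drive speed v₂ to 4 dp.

ω₁ = 1.0472, v₂ = 9.0000

heading to target = atan2(3.5−3.5, 0.5−-4) = 0.0000
Δθ = wrap(0.0000 − -0.5236) = 0.5236; ω₁ = Δθ/dt₁ = 1.0472
distance = √((0.5−-4)² + (3.5−3.5)²) = 4.5000; v₂ = distance/dt₂ = 9.0000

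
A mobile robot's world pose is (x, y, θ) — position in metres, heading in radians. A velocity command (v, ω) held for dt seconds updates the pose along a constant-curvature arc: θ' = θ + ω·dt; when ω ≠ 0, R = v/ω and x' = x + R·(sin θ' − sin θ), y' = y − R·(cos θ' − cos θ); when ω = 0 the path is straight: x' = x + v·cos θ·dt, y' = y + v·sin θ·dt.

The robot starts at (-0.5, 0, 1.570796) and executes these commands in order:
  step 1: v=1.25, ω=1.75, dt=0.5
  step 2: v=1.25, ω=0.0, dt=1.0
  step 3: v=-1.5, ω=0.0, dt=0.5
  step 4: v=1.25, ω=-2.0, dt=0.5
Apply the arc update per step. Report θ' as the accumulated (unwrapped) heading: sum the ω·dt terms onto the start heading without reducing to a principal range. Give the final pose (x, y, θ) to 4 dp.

step 1: θ'=2.4458 (R=0.7143) → pose (-0.7564, 0.5482, 2.4458)
step 2: θ'=2.4458 (straight) → pose (-1.7159, 1.3495, 2.4458)
step 3: θ'=2.4458 (straight) → pose (-1.1402, 0.8687, 2.4458)
step 4: θ'=1.4458 (R=-0.6250) → pose (-1.3597, 1.4264, 1.4458)

(-1.3597, 1.4264, 1.4458)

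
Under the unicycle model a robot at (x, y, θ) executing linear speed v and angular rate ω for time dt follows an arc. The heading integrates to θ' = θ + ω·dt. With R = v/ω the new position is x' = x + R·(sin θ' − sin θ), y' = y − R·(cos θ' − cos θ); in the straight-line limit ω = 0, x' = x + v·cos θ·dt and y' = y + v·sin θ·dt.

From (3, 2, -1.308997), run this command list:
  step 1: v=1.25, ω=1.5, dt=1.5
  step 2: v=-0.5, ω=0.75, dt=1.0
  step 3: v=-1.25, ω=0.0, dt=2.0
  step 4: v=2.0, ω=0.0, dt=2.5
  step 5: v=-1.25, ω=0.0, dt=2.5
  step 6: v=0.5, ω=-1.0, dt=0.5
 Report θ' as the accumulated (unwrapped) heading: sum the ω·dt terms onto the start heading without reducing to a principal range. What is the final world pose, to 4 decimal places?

(4.4623, 0.8771, 1.1910)

step 1: θ'=0.9410 (R=0.8333) → pose (4.4784, 1.7249, 0.9410)
step 2: θ'=1.6910 (R=-0.6667) → pose (4.3553, 1.2523, 1.6910)
step 3: θ'=1.6910 (straight) → pose (4.6551, -1.2297, 1.6910)
step 4: θ'=1.6910 (straight) → pose (4.0555, 3.7342, 1.6910)
step 5: θ'=1.6910 (straight) → pose (4.4303, 0.6318, 1.6910)
step 6: θ'=1.1910 (R=-0.5000) → pose (4.4623, 0.8771, 1.1910)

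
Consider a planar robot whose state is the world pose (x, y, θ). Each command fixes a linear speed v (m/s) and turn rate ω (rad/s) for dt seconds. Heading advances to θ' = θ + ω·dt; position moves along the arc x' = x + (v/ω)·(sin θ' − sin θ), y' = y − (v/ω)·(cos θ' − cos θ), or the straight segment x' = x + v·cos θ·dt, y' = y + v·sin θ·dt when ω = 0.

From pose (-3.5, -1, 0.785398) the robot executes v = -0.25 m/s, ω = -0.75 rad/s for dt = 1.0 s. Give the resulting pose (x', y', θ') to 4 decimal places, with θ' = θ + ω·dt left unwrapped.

θ' = 0.7854 + -0.75·1.0 = 0.0354
R = v/ω = -0.25/-0.75 = 0.3333
x' = -3.5 + 0.3333·(sin 0.0354 − sin 0.7854) = -3.7239
y' = -1 − 0.3333·(cos 0.0354 − cos 0.7854) = -1.0974

(-3.7239, -1.0974, 0.0354)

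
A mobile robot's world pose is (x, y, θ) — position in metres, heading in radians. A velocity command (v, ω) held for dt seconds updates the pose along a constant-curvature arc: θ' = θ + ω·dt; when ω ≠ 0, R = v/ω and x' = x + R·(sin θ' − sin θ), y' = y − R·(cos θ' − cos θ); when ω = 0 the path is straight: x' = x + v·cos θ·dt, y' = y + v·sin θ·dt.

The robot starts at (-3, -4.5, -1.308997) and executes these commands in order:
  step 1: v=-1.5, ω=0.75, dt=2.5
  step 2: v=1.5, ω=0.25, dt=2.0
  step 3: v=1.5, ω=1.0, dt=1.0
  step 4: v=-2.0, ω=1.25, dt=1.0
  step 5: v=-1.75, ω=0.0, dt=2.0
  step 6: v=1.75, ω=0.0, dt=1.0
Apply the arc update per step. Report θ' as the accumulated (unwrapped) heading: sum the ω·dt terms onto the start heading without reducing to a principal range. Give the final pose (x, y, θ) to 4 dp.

(-0.5545, -0.2404, 3.3160)

step 1: θ'=0.5660 (R=-2.0000) → pose (-6.0044, -3.3295, 0.5660)
step 2: θ'=1.0660 (R=6.0000) → pose (-3.9703, -1.1670, 1.0660)
step 3: θ'=2.0660 (R=1.5000) → pose (-3.9634, 0.2713, 2.0660)
step 4: θ'=3.3160 (R=-1.6000) → pose (-2.2780, -0.5441, 3.3160)
step 5: θ'=3.3160 (straight) → pose (1.1689, 0.0632, 3.3160)
step 6: θ'=3.3160 (straight) → pose (-0.5545, -0.2404, 3.3160)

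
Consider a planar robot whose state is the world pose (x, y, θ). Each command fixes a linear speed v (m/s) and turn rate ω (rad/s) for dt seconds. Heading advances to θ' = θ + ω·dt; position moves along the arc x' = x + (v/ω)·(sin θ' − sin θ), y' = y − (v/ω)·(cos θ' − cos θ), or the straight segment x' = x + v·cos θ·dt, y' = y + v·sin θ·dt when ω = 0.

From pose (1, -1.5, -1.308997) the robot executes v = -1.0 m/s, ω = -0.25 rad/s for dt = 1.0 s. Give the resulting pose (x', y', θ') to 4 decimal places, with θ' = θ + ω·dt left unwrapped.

θ' = -1.3090 + -0.25·1.0 = -1.5590
R = v/ω = -1.0/-0.25 = 4.0000
x' = 1 + 4.0000·(sin -1.5590 − sin -1.3090) = 0.8640
y' = -1.5 − 4.0000·(cos -1.5590 − cos -1.3090) = -0.5119

(0.8640, -0.5119, -1.5590)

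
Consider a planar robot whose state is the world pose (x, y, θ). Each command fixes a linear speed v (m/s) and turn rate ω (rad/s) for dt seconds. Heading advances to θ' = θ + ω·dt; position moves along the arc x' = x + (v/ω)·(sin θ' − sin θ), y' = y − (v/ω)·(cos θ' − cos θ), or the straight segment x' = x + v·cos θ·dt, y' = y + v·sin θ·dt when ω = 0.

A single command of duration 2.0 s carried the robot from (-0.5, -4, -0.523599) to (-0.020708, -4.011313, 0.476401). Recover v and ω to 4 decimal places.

v = 0.2500, ω = 0.5000

Δθ = 0.476401 − -0.523599 = 1.000000
ω = Δθ/dt = 1.000000/2.0 = 0.5000
R = Δx/(sin θ' − sin θ) = 0.5000
v = R·ω = 0.5000·0.5000 = 0.2500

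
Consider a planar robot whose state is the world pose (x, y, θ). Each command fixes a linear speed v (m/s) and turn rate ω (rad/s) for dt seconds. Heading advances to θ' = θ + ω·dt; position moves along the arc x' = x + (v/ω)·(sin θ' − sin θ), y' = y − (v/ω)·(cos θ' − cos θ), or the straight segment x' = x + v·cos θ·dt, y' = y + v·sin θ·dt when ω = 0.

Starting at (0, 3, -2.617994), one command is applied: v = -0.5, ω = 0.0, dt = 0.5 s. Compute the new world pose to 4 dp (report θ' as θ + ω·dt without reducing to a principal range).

(0.2165, 3.1250, -2.6180)

θ' = -2.6180 + 0.0·0.5 = -2.6180
ω = 0 → straight: x' = 0 + -0.5·cos(-2.6180)·0.5 = 0.2165
y' = 3 + -0.5·sin(-2.6180)·0.5 = 3.1250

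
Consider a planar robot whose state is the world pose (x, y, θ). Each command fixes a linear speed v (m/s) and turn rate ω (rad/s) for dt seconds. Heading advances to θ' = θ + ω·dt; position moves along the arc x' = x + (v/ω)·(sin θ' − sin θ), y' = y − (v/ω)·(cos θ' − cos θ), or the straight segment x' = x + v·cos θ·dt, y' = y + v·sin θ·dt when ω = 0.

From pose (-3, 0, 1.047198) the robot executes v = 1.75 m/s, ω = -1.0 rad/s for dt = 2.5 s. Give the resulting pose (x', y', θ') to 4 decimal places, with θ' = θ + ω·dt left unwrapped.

(0.2534, -0.6690, -1.4528)

θ' = 1.0472 + -1.0·2.5 = -1.4528
R = v/ω = 1.75/-1.0 = -1.7500
x' = -3 + -1.7500·(sin -1.4528 − sin 1.0472) = 0.2534
y' = 0 − -1.7500·(cos -1.4528 − cos 1.0472) = -0.6690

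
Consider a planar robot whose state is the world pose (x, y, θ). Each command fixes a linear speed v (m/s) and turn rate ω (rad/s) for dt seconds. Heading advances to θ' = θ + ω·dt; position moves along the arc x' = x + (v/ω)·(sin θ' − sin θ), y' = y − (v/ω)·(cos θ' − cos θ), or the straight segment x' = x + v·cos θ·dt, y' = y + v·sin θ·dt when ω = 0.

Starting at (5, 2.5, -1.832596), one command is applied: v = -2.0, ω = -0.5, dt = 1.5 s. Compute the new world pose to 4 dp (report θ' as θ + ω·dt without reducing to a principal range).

θ' = -1.8326 + -0.5·1.5 = -2.5826
R = v/ω = -2.0/-0.5 = 4.0000
x' = 5 + 4.0000·(sin -2.5826 − sin -1.8326) = 6.7424
y' = 2.5 − 4.0000·(cos -2.5826 − cos -1.8326) = 4.8559

(6.7424, 4.8559, -2.5826)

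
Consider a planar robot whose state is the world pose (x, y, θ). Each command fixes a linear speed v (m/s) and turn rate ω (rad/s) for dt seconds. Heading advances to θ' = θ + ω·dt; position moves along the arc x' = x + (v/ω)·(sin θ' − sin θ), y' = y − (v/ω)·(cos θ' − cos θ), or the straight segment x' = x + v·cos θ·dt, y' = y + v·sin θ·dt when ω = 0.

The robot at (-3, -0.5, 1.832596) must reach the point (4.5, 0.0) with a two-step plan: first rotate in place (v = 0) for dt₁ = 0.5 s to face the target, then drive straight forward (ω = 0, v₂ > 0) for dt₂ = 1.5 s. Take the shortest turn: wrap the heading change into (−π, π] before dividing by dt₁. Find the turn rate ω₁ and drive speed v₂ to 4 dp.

ω₁ = -3.5321, v₂ = 5.0111

heading to target = atan2(0−-0.5, 4.5−-3) = 0.0666
Δθ = wrap(0.0666 − 1.8326) = -1.7660; ω₁ = Δθ/dt₁ = -3.5321
distance = √((4.5−-3)² + (0−-0.5)²) = 7.5166; v₂ = distance/dt₂ = 5.0111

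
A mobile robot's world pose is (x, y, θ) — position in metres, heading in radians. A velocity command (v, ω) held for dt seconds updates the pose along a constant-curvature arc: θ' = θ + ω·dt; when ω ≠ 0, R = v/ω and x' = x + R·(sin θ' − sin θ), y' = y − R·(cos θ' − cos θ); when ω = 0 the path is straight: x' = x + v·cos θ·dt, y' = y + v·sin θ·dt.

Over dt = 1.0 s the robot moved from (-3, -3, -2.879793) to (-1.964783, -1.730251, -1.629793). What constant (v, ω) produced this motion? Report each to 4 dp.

v = -1.7500, ω = 1.2500

Δθ = -1.629793 − -2.879793 = 1.250000
ω = Δθ/dt = 1.250000/1.0 = 1.2500
R = −Δy/(cos θ' − cos θ) = -1.4000
v = R·ω = -1.4000·1.2500 = -1.7500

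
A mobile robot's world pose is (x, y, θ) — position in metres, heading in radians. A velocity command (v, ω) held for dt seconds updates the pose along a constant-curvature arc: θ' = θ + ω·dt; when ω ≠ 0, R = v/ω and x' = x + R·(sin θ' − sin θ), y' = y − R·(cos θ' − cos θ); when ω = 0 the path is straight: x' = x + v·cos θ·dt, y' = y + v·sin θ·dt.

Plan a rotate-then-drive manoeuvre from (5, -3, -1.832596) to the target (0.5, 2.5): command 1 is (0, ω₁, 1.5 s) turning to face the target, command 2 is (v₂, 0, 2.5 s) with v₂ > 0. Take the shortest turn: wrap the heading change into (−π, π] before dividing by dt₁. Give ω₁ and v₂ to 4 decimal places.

ω₁ = -1.4627, v₂ = 2.8425

heading to target = atan2(2.5−-3, 0.5−5) = 2.2565
Δθ = wrap(2.2565 − -1.8326) = -2.1941; ω₁ = Δθ/dt₁ = -1.4627
distance = √((0.5−5)² + (2.5−-3)²) = 7.1063; v₂ = distance/dt₂ = 2.8425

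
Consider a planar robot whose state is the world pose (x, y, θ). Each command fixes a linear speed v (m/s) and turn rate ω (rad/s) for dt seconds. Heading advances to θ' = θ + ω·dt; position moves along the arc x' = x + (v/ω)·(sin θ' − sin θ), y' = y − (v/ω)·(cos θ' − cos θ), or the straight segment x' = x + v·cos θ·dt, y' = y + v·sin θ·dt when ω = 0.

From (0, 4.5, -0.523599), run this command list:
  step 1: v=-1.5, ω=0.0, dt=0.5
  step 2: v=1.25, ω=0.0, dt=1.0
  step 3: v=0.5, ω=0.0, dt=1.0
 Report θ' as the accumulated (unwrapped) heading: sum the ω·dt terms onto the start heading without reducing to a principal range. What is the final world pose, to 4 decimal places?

(0.8660, 4.0000, -0.5236)

step 1: θ'=-0.5236 (straight) → pose (-0.6495, 4.8750, -0.5236)
step 2: θ'=-0.5236 (straight) → pose (0.4330, 4.2500, -0.5236)
step 3: θ'=-0.5236 (straight) → pose (0.8660, 4.0000, -0.5236)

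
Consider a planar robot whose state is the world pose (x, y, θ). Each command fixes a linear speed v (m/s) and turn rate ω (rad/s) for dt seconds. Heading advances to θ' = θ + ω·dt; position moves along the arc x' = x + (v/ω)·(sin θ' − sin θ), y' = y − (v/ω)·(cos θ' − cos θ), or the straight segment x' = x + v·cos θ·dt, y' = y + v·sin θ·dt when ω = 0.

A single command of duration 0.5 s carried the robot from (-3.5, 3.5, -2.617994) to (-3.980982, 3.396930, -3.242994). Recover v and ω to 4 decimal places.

Δθ = -3.242994 − -2.617994 = -0.625000
ω = Δθ/dt = -0.625000/0.5 = -1.2500
R = Δx/(sin θ' − sin θ) = -0.8000
v = R·ω = -0.8000·-1.2500 = 1.0000

v = 1.0000, ω = -1.2500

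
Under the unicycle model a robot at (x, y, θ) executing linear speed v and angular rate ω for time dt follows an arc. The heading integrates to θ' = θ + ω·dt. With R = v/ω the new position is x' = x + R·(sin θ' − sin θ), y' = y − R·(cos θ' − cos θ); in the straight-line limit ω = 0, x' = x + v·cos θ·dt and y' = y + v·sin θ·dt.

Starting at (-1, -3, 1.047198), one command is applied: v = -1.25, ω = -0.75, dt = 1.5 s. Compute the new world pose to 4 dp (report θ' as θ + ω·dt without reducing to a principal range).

θ' = 1.0472 + -0.75·1.5 = -0.0778
R = v/ω = -1.25/-0.75 = 1.6667
x' = -1 + 1.6667·(sin -0.0778 − sin 1.0472) = -2.5729
y' = -3 − 1.6667·(cos -0.0778 − cos 1.0472) = -3.8283

(-2.5729, -3.8283, -0.0778)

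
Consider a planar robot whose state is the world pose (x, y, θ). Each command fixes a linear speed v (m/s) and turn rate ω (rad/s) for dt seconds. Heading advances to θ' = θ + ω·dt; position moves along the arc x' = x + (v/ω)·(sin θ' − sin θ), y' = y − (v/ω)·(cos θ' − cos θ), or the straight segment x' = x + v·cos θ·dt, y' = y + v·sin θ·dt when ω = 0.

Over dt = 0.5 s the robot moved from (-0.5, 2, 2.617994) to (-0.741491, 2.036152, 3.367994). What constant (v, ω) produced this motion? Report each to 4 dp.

v = 0.5000, ω = 1.5000

Δθ = 3.367994 − 2.617994 = 0.750000
ω = Δθ/dt = 0.750000/0.5 = 1.5000
R = Δx/(sin θ' − sin θ) = 0.3333
v = R·ω = 0.3333·1.5000 = 0.5000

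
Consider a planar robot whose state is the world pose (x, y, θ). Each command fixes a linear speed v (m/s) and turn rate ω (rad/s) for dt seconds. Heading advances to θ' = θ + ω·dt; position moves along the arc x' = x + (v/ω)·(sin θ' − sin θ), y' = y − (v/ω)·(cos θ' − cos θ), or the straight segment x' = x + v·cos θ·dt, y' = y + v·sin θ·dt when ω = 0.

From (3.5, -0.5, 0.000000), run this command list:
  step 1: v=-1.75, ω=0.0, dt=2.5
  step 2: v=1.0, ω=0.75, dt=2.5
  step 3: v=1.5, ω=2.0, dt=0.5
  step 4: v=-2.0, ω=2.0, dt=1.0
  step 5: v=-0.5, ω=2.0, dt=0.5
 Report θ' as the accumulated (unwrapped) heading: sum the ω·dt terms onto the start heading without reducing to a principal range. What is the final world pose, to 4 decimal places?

(0.9819, 3.0471, 5.8750)

step 1: θ'=0.0000 (straight) → pose (-0.8750, -0.5000, 0.0000)
step 2: θ'=1.8750 (R=1.3333) → pose (0.3971, 1.2327, 1.8750)
step 3: θ'=2.8750 (R=0.7500) → pose (-0.1209, 1.7316, 2.8750)
step 4: θ'=4.8750 (R=-1.0000) → pose (1.1294, 2.8581, 4.8750)
step 5: θ'=5.8750 (R=-0.2500) → pose (0.9819, 3.0471, 5.8750)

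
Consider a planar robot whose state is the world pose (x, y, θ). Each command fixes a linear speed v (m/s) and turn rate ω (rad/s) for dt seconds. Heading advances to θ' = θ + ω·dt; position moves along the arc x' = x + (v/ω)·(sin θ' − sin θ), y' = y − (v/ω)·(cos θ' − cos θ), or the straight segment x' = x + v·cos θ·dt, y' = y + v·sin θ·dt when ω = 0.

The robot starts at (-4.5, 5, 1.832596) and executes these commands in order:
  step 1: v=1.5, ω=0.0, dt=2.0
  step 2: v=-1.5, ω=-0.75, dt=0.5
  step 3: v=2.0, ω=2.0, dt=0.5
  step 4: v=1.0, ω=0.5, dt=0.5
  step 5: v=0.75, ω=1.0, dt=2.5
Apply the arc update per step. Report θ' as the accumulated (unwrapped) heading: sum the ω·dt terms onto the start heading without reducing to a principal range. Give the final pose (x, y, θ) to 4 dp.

step 1: θ'=1.8326 (straight) → pose (-5.2765, 7.8978, 1.8326)
step 2: θ'=1.4576 (R=2.0000) → pose (-5.2211, 7.1542, 1.4576)
step 3: θ'=2.4576 (R=1.0000) → pose (-5.5828, 8.0422, 2.4576)
step 4: θ'=2.7076 (R=2.0000) → pose (-6.0056, 8.3067, 2.7076)
step 5: θ'=5.2076 (R=0.7500) → pose (-6.9809, 7.2698, 5.2076)

(-6.9809, 7.2698, 5.2076)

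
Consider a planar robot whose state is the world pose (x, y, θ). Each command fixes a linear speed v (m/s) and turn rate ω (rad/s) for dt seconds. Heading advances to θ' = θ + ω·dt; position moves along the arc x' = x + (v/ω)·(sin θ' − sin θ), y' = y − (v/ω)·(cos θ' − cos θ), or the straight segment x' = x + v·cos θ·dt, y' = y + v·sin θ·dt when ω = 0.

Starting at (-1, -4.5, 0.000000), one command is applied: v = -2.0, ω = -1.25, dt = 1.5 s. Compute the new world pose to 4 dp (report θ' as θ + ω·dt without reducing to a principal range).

(-2.5265, -2.4207, -1.8750)

θ' = 0.0000 + -1.25·1.5 = -1.8750
R = v/ω = -2.0/-1.25 = 1.6000
x' = -1 + 1.6000·(sin -1.8750 − sin 0.0000) = -2.5265
y' = -4.5 − 1.6000·(cos -1.8750 − cos 0.0000) = -2.4207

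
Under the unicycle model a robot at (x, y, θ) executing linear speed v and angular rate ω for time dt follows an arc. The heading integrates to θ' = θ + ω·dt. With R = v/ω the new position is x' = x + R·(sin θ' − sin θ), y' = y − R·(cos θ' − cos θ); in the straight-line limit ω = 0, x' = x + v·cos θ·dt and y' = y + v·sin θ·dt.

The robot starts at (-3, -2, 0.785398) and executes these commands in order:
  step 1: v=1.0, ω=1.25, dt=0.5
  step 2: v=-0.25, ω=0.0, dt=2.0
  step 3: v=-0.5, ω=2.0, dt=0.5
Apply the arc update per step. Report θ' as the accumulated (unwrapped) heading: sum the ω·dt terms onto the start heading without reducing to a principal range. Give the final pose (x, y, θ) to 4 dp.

step 1: θ'=1.4104 (R=0.8000) → pose (-2.7760, -1.5621, 1.4104)
step 2: θ'=1.4104 (straight) → pose (-2.8558, -2.0557, 1.4104)
step 3: θ'=2.4104 (R=-0.2500) → pose (-2.7760, -2.2817, 2.4104)

(-2.7760, -2.2817, 2.4104)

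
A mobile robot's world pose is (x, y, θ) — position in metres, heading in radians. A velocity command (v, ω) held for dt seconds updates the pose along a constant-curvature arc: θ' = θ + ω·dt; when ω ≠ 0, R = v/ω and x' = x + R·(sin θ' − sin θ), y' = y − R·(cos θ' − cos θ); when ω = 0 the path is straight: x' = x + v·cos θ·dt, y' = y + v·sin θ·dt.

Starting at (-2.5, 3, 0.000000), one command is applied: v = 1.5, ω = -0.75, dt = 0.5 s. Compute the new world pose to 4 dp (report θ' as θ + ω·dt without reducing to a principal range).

(-1.7675, 2.8610, -0.3750)

θ' = 0.0000 + -0.75·0.5 = -0.3750
R = v/ω = 1.5/-0.75 = -2.0000
x' = -2.5 + -2.0000·(sin -0.3750 − sin 0.0000) = -1.7675
y' = 3 − -2.0000·(cos -0.3750 − cos 0.0000) = 2.8610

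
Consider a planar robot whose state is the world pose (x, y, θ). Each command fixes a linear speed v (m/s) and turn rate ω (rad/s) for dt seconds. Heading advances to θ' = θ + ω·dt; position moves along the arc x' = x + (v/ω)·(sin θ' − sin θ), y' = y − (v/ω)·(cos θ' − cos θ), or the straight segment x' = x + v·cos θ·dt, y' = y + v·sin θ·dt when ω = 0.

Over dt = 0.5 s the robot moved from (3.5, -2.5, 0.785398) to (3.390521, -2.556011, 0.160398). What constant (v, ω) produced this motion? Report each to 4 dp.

Δθ = 0.160398 − 0.785398 = -0.625000
ω = Δθ/dt = -0.625000/0.5 = -1.2500
R = Δx/(sin θ' − sin θ) = 0.2000
v = R·ω = 0.2000·-1.2500 = -0.2500

v = -0.2500, ω = -1.2500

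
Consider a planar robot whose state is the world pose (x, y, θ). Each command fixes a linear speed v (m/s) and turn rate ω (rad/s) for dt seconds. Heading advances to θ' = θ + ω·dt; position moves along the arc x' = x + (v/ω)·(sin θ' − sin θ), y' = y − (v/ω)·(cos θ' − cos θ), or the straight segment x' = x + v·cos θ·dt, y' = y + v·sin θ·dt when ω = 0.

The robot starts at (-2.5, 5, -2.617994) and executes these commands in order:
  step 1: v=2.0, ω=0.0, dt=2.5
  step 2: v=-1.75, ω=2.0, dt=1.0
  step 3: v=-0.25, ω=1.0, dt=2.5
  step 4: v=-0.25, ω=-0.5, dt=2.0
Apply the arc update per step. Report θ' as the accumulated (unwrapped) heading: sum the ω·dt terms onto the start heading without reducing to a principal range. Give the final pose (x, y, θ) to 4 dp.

(-7.2335, 3.2197, 0.8820)

step 1: θ'=-2.6180 (straight) → pose (-6.8301, 2.5000, -2.6180)
step 2: θ'=-0.6180 (R=-0.8750) → pose (-6.7607, 3.9709, -0.6180)
step 3: θ'=1.8820 (R=-0.2500) → pose (-7.1435, 3.6906, 1.8820)
step 4: θ'=0.8820 (R=0.5000) → pose (-7.2335, 3.2197, 0.8820)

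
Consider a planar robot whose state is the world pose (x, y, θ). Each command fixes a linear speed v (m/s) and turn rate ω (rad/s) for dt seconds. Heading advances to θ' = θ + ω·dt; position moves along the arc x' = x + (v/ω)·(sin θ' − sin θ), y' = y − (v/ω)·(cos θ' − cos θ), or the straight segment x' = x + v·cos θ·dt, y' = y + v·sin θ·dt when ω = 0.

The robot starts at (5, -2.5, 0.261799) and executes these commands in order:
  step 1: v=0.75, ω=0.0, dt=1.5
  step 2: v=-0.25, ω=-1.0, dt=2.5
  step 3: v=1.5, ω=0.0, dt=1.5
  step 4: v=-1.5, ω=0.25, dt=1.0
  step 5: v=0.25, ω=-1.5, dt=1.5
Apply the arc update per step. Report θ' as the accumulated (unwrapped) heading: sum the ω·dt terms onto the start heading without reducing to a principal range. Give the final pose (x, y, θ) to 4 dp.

(4.9046, -2.3070, -4.2382)

step 1: θ'=0.2618 (straight) → pose (6.0867, -2.2088, 0.2618)
step 2: θ'=-2.2382 (R=0.2500) → pose (5.8256, -1.8126, -2.2382)
step 3: θ'=-2.2382 (straight) → pose (4.4330, -3.5798, -2.2382)
step 4: θ'=-1.9882 (R=-6.0000) → pose (5.2052, -2.2985, -1.9882)
step 5: θ'=-4.2382 (R=-0.1667) → pose (4.9046, -2.3070, -4.2382)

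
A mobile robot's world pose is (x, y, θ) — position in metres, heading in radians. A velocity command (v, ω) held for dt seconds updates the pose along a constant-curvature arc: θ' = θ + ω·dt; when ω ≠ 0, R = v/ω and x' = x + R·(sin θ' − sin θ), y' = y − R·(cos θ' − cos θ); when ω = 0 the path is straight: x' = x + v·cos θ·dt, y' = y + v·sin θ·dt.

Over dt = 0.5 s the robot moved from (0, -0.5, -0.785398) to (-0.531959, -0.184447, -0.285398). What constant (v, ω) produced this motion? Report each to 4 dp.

Δθ = -0.285398 − -0.785398 = 0.500000
ω = Δθ/dt = 0.500000/0.5 = 1.0000
R = Δx/(sin θ' − sin θ) = -1.2500
v = R·ω = -1.2500·1.0000 = -1.2500

v = -1.2500, ω = 1.0000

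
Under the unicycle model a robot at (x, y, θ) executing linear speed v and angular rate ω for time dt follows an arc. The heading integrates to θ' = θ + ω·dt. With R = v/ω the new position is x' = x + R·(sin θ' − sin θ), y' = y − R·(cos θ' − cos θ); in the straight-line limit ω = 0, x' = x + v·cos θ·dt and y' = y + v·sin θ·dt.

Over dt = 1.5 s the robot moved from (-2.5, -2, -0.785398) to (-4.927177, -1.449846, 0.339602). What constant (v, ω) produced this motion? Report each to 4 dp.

Δθ = 0.339602 − -0.785398 = 1.125000
ω = Δθ/dt = 1.125000/1.5 = 0.7500
R = Δx/(sin θ' − sin θ) = -2.3333
v = R·ω = -2.3333·0.7500 = -1.7500

v = -1.7500, ω = 0.7500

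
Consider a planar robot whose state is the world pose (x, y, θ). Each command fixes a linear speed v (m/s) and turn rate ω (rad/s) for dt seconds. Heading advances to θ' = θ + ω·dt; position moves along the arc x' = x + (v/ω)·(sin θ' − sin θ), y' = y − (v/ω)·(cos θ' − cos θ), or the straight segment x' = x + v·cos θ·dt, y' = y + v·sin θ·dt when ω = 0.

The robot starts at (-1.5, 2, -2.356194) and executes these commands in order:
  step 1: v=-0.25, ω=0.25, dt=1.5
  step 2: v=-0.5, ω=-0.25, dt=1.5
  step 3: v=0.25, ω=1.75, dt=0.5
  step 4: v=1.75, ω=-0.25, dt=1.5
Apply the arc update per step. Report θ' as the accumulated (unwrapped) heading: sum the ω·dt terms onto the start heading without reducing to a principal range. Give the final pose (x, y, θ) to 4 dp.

(-1.1668, 0.2134, -1.8562)

step 1: θ'=-1.9812 (R=-1.0000) → pose (-1.2901, 2.3081, -1.9812)
step 2: θ'=-2.3562 (R=2.0000) → pose (-0.8704, 2.9244, -2.3562)
step 3: θ'=-1.4812 (R=0.1429) → pose (-0.9117, 2.8106, -1.4812)
step 4: θ'=-1.8562 (R=-7.0000) → pose (-1.1668, 0.2134, -1.8562)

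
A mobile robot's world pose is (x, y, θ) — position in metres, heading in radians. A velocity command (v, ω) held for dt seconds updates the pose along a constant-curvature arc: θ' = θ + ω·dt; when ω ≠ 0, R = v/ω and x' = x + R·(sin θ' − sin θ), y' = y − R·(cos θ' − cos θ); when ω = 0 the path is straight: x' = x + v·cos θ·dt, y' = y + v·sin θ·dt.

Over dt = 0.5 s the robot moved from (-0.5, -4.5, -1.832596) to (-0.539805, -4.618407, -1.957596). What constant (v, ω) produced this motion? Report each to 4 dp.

Δθ = -1.957596 − -1.832596 = -0.125000
ω = Δθ/dt = -0.125000/0.5 = -0.2500
R = −Δy/(cos θ' − cos θ) = -1.0000
v = R·ω = -1.0000·-0.2500 = 0.2500

v = 0.2500, ω = -0.2500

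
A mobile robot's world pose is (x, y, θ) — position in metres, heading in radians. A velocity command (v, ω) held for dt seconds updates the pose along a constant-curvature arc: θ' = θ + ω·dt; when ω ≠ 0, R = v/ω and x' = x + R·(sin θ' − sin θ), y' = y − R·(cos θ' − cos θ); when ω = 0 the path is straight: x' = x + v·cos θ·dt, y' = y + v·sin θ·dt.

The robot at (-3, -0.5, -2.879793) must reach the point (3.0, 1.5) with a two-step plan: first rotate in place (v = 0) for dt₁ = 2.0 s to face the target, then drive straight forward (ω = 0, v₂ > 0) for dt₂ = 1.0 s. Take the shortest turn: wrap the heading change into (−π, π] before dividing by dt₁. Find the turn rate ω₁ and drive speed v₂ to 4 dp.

heading to target = atan2(1.5−-0.5, 3−-3) = 0.3218
Δθ = wrap(0.3218 − -2.8798) = -3.0816; ω₁ = Δθ/dt₁ = -1.5408
distance = √((3−-3)² + (1.5−-0.5)²) = 6.3246; v₂ = distance/dt₂ = 6.3246

ω₁ = -1.5408, v₂ = 6.3246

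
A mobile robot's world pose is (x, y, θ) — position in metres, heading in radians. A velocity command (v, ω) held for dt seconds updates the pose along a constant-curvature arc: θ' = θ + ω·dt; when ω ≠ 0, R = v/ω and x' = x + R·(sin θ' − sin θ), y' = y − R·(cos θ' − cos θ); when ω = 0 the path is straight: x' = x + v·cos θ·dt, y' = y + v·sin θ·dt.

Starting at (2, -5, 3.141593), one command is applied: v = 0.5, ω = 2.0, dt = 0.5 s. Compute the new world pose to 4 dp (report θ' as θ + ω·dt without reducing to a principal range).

(1.7896, -5.1149, 4.1416)

θ' = 3.1416 + 2.0·0.5 = 4.1416
R = v/ω = 0.5/2.0 = 0.2500
x' = 2 + 0.2500·(sin 4.1416 − sin 3.1416) = 1.7896
y' = -5 − 0.2500·(cos 4.1416 − cos 3.1416) = -5.1149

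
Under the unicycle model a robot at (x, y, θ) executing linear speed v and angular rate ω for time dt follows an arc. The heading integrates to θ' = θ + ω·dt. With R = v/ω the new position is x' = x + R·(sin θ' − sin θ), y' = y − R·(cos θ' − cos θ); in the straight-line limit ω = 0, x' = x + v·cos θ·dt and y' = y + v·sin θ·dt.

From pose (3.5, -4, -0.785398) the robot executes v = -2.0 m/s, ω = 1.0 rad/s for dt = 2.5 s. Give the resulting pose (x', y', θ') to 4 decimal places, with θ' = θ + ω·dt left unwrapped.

θ' = -0.7854 + 1.0·2.5 = 1.7146
R = v/ω = -2.0/1.0 = -2.0000
x' = 3.5 + -2.0000·(sin 1.7146 − sin -0.7854) = 0.1064
y' = -4 − -2.0000·(cos 1.7146 − cos -0.7854) = -5.7008

(0.1064, -5.7008, 1.7146)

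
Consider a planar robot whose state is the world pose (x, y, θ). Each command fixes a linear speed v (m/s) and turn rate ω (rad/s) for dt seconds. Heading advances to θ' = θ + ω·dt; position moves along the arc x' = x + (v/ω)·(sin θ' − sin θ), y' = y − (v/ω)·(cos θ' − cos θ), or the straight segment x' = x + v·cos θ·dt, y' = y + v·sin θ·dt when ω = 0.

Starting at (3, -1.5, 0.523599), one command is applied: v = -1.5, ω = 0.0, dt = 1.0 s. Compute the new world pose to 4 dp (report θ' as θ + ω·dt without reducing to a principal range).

θ' = 0.5236 + 0.0·1.0 = 0.5236
ω = 0 → straight: x' = 3 + -1.5·cos(0.5236)·1.0 = 1.7010
y' = -1.5 + -1.5·sin(0.5236)·1.0 = -2.2500

(1.7010, -2.2500, 0.5236)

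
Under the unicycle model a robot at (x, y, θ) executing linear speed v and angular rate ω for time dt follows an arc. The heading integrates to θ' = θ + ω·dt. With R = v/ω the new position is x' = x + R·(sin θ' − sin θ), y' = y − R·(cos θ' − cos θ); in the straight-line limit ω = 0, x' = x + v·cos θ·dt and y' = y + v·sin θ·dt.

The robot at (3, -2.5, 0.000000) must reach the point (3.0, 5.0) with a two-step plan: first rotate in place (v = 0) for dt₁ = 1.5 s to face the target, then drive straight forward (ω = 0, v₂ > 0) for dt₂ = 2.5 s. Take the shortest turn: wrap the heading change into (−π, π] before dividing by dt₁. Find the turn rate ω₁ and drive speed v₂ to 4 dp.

ω₁ = 1.0472, v₂ = 3.0000

heading to target = atan2(5−-2.5, 3−3) = 1.5708
Δθ = wrap(1.5708 − 0.0000) = 1.5708; ω₁ = Δθ/dt₁ = 1.0472
distance = √((3−3)² + (5−-2.5)²) = 7.5000; v₂ = distance/dt₂ = 3.0000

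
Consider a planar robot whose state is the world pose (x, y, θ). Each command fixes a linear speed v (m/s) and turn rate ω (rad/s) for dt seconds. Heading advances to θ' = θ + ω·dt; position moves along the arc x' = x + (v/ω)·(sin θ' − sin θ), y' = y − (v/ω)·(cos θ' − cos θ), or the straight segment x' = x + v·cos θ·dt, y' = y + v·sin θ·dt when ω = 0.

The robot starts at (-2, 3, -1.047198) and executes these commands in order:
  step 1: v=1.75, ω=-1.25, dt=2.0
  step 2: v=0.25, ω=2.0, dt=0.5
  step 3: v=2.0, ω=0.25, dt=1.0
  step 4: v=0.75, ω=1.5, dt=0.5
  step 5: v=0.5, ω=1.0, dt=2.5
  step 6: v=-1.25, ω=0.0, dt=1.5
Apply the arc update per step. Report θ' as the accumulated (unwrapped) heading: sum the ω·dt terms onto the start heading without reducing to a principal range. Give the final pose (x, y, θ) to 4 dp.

(-5.6897, -2.4621, 0.9528)

step 1: θ'=-3.5472 (R=-1.4000) → pose (-3.7648, 1.0136, -3.5472)
step 2: θ'=-2.5472 (R=0.1250) → pose (-3.8842, 1.0023, -2.5472)
step 3: θ'=-2.2972 (R=8.0000) → pose (-5.3847, -0.3121, -2.2972)
step 4: θ'=-1.5472 (R=0.5000) → pose (-5.5107, -0.6560, -1.5472)
step 5: θ'=0.9528 (R=0.5000) → pose (-4.6034, -0.9339, 0.9528)
step 6: θ'=0.9528 (straight) → pose (-5.6897, -2.4621, 0.9528)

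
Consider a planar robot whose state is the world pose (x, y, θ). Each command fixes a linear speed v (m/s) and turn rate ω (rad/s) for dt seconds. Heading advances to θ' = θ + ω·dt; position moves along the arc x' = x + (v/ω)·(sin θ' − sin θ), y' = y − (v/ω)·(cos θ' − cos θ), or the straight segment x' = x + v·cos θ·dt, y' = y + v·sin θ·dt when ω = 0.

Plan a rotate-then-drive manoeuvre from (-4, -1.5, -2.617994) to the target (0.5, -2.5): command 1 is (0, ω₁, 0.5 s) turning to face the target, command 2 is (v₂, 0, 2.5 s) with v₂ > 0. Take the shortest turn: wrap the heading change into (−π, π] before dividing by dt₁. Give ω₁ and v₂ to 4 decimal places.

ω₁ = 4.7987, v₂ = 1.8439

heading to target = atan2(-2.5−-1.5, 0.5−-4) = -0.2187
Δθ = wrap(-0.2187 − -2.6180) = 2.3993; ω₁ = Δθ/dt₁ = 4.7987
distance = √((0.5−-4)² + (-2.5−-1.5)²) = 4.6098; v₂ = distance/dt₂ = 1.8439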